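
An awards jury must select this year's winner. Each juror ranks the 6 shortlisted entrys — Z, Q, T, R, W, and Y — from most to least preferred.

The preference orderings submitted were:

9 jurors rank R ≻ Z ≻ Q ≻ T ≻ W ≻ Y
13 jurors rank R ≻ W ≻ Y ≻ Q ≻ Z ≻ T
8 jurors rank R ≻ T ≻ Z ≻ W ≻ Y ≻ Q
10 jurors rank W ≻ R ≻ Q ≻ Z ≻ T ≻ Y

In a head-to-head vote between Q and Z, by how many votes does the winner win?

6

Ballots ranking Q above Z: 13+10 = 23.
Ballots ranking Z above Q: 9+8 = 17.
Q wins 23–17, a margin of 6.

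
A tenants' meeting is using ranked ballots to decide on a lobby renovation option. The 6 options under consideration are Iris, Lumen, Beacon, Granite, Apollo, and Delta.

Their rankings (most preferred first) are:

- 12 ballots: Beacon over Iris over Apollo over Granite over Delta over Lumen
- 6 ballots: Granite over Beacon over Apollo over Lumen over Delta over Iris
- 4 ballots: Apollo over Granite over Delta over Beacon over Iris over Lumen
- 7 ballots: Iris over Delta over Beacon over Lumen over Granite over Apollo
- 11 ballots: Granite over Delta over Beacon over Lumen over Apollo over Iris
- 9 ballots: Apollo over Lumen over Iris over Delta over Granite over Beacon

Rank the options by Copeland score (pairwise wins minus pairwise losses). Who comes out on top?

Pairwise results:
  Iris vs Lumen: Lumen wins 26–23.
  Iris vs Beacon: Beacon wins 33–16.
  Iris vs Granite: Iris wins 28–21.
  Iris vs Apollo: Apollo wins 30–19.
  Iris vs Delta: Iris wins 28–21.
  Lumen vs Beacon: Beacon wins 40–9.
  Lumen vs Granite: Granite wins 33–16.
  Lumen vs Apollo: Apollo wins 31–18.
  Lumen vs Delta: Delta wins 34–15.
  Beacon vs Granite: Granite wins 30–19.
  Beacon vs Apollo: Beacon wins 36–13.
  Beacon vs Delta: Delta wins 31–18.
  Granite vs Apollo: Apollo wins 25–24.
  Granite vs Delta: Granite wins 33–16.
  Apollo vs Delta: Apollo wins 31–18.
Copeland scores (wins − losses):
  Iris: 2 − 3 = -1
  Lumen: 1 − 4 = -3
  Beacon: 3 − 2 = 1
  Granite: 3 − 2 = 1
  Apollo: 4 − 1 = 3
  Delta: 2 − 3 = -1
Apollo has the best Copeland score.

Apollo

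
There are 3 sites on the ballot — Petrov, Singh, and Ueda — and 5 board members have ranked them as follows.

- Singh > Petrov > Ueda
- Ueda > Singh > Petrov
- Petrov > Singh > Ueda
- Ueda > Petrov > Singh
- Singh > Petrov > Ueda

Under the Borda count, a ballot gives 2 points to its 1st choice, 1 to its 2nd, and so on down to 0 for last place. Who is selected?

Singh

Borda scores:
  Petrov: 1 + 0 + 2 + 1 + 1 = 5
  Singh: 2 + 1 + 1 + 0 + 2 = 6
  Ueda: 0 + 2 + 0 + 2 + 0 = 4
Singh has the highest total.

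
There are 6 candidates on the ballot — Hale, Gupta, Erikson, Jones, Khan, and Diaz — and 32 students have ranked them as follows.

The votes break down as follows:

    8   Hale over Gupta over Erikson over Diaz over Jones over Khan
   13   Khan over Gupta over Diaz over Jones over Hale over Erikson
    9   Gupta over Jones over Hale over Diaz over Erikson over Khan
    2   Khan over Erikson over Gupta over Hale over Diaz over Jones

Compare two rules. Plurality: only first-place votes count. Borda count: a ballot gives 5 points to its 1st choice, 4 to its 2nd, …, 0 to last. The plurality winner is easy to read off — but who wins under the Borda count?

Plurality first-place counts: Hale 8, Gupta 9, Erikson 0, Jones 0, Khan 15, Diaz 0 → Khan.
Borda totals: Hale 84, Gupta 135, Erikson 41, Jones 70, Khan 75, Diaz 75 → Gupta.

Gupta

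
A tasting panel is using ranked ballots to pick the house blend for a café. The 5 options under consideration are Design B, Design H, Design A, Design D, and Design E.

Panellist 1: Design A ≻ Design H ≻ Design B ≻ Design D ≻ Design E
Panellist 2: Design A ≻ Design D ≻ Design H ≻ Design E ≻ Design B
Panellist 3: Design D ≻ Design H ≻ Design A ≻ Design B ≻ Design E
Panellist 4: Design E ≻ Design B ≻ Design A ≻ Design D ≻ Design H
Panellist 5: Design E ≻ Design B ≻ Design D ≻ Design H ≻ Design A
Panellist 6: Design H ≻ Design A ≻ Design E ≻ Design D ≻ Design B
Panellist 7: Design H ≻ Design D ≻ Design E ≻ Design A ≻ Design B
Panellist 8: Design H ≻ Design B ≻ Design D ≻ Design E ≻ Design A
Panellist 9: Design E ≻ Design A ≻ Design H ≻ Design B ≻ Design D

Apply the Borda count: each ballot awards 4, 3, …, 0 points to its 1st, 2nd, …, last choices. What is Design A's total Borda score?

Borda scores:
  Design B: 2 + 0 + 1 + 3 + 3 + 0 + 0 + 3 + 1 = 13
  Design H: 3 + 2 + 3 + 0 + 1 + 4 + 4 + 4 + 2 = 23
  Design A: 4 + 4 + 2 + 2 + 0 + 3 + 1 + 0 + 3 = 19
  Design D: 1 + 3 + 4 + 1 + 2 + 1 + 3 + 2 + 0 = 17
  Design E: 0 + 1 + 0 + 4 + 4 + 2 + 2 + 1 + 4 = 18

19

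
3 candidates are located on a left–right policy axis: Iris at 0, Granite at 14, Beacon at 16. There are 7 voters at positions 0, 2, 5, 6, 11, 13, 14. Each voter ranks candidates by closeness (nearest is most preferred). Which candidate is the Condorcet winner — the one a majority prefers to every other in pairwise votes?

Iris

With single-peaked preferences on a line, the Condorcet winner is the candidate closest to the median voter.
The median voter (position 6) is closest to Iris at 0.
Check: Iris vs Granite — voters closer to Iris: 4 of 7.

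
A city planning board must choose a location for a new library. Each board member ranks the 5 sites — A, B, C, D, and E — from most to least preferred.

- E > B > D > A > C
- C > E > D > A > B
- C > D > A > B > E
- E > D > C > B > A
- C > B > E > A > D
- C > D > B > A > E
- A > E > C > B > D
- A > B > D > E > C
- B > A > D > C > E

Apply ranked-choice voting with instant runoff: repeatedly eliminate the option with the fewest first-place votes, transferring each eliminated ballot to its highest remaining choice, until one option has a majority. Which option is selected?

C

Round 1: C 4, A 2, E 2, B 1, D 0. D has the fewest and is eliminated.
Round 2: C 4, A 2, E 2, B 1. B has the fewest and is eliminated.
Round 3: C 4, A 3, E 2. E has the fewest and is eliminated.
Round 4: C 5, A 4. C has a majority.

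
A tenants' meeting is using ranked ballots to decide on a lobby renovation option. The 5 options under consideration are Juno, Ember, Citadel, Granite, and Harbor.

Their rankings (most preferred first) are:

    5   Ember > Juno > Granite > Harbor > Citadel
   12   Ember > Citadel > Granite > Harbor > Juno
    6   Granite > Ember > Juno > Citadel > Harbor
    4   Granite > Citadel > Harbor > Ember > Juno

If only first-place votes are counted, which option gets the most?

Ember

First-place vote totals:
  Juno: 0
  Ember: 17
  Citadel: 0
  Granite: 10
  Harbor: 0
Ember has the most first-place votes.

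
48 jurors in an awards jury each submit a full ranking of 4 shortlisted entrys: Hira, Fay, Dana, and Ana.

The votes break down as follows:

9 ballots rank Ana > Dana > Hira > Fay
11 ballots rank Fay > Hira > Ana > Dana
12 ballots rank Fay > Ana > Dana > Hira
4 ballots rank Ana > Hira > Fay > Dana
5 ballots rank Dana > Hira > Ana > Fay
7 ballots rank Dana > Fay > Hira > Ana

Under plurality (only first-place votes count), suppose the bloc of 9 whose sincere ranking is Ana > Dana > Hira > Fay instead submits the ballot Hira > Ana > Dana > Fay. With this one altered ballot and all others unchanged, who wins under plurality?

Fay

First-place totals with the altered ballot: Hira 9, Fay 23, Dana 12, Ana 4.
The winner is unchanged: still Fay.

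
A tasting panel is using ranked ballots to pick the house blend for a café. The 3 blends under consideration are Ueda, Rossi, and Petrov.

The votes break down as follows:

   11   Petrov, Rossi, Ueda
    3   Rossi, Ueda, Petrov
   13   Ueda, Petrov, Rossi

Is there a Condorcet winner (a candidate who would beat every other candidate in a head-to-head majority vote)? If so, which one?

Head-to-head results (27 voters total):
Ueda vs Rossi: Rossi wins 14–13.
Ueda vs Petrov: Ueda wins 16–11.
Rossi vs Petrov: Petrov wins 24–3.
No candidate beats all others: Ueda beats Petrov beats Rossi beats Ueda, a majority cycle.

None — there is no Condorcet winner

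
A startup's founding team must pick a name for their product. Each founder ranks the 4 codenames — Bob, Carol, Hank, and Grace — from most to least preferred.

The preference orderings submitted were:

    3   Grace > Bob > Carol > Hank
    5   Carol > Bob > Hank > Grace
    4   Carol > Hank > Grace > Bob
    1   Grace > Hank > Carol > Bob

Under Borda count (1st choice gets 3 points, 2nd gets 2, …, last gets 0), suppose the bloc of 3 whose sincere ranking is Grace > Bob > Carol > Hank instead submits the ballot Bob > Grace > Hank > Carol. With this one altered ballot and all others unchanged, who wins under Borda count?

Borda totals with the altered ballot: Bob 19, Carol 28, Hank 18, Grace 13.
The winner is unchanged: still Carol.

Carol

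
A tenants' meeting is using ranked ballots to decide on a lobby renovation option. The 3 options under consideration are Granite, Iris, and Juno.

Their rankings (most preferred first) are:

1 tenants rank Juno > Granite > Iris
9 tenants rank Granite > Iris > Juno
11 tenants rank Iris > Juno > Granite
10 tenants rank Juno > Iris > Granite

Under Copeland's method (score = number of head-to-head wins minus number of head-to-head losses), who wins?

Pairwise results:
  Granite vs Iris: Iris wins 21–10.
  Granite vs Juno: Juno wins 22–9.
  Iris vs Juno: Iris wins 20–11.
Copeland scores (wins − losses):
  Granite: 0 − 2 = -2
  Iris: 2 − 0 = 2
  Juno: 1 − 1 = 0
Iris has the best Copeland score.

Iris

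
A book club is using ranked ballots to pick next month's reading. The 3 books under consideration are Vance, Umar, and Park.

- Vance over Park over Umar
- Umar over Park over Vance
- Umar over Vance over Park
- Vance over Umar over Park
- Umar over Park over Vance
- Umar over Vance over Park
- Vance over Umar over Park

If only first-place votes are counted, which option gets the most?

First-place vote totals:
  Vance: 3
  Umar: 4
  Park: 0
Umar has the most first-place votes.

Umar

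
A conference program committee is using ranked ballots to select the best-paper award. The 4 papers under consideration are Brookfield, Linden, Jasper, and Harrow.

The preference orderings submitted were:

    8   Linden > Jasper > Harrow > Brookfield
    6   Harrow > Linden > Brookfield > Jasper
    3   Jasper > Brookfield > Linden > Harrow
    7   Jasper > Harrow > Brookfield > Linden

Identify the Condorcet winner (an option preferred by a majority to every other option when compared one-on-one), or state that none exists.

Head-to-head results (24 voters total):
Brookfield vs Linden: Linden wins 14–10.
Brookfield vs Jasper: Jasper wins 18–6.
Brookfield vs Harrow: Harrow wins 21–3.
Linden vs Jasper: Linden wins 14–10.
Linden vs Harrow: Harrow wins 13–11.
Jasper vs Harrow: Jasper wins 18–6.
No candidate beats all others: Linden beats Jasper beats Harrow beats Linden, a majority cycle.

None — there is no Condorcet winner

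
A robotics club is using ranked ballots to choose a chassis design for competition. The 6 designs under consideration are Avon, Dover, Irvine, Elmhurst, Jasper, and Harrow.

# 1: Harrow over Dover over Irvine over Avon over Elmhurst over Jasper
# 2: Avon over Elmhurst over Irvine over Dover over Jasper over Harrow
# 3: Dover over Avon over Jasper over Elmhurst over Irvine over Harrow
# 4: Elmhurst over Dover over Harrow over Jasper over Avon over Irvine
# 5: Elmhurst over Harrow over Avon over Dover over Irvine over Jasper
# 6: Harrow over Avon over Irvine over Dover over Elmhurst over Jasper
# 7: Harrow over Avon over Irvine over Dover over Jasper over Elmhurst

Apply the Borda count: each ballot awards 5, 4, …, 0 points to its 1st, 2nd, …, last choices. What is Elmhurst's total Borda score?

18

Borda scores:
  Avon: 2 + 5 + 4 + 1 + 3 + 4 + 4 = 23
  Dover: 4 + 2 + 5 + 4 + 2 + 2 + 2 = 21
  Irvine: 3 + 3 + 1 + 0 + 1 + 3 + 3 = 14
  Elmhurst: 1 + 4 + 2 + 5 + 5 + 1 + 0 = 18
  Jasper: 0 + 1 + 3 + 2 + 0 + 0 + 1 = 7
  Harrow: 5 + 0 + 0 + 3 + 4 + 5 + 5 = 22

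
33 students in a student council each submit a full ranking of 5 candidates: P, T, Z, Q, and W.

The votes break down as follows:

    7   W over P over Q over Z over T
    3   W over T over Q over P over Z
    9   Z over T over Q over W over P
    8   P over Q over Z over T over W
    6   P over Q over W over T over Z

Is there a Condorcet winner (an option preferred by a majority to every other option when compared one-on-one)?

Head-to-head results (33 voters total):
P vs T: P wins 21–12.
P vs Z: P wins 24–9.
P vs Q: P wins 21–12.
P vs W: W wins 19–14.
T vs Z: Z wins 24–9.
T vs Q: Q wins 21–12.
T vs W: T wins 17–16.
Z vs Q: Q wins 24–9.
Z vs W: Z wins 17–16.
Q vs W: Q wins 23–10.
No candidate beats all others: P beats T beats W beats P, a majority cycle.

No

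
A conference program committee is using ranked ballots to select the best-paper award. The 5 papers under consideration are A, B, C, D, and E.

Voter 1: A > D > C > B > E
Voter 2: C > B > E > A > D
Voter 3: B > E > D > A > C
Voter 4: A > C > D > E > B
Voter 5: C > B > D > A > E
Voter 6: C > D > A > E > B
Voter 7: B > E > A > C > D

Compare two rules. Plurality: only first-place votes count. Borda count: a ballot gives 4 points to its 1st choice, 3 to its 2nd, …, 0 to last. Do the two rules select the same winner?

Plurality first-place counts: A 2, B 2, C 3, D 0, E 0 → C.
Borda totals: A 15, B 15, C 18, D 12, E 10 → C.
The two rules agree on C.

Yes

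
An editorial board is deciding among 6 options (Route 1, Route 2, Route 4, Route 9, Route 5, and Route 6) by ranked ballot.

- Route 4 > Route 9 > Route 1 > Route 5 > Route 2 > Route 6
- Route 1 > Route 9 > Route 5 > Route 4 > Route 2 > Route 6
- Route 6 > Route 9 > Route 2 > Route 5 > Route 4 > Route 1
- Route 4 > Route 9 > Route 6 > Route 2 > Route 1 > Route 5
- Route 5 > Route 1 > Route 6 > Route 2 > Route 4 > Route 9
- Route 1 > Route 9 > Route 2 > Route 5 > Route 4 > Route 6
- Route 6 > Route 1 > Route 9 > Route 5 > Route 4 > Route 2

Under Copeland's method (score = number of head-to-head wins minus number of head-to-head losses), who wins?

Route 1

Pairwise results:
  Route 1 vs Route 2: Route 1 wins 5–2.
  Route 1 vs Route 4: Route 1 wins 4–3.
  Route 1 vs Route 9: Route 1 wins 4–3.
  Route 1 vs Route 5: Route 1 wins 5–2.
  Route 1 vs Route 6: Route 1 wins 4–3.
  Route 2 vs Route 4: Route 4 wins 4–3.
  Route 2 vs Route 9: Route 9 wins 6–1.
  Route 2 vs Route 5: Route 5 wins 4–3.
  Route 2 vs Route 6: Route 6 wins 4–3.
  Route 4 vs Route 9: Route 9 wins 4–3.
  Route 4 vs Route 5: Route 5 wins 5–2.
  Route 4 vs Route 6: Route 4 wins 4–3.
  Route 9 vs Route 5: Route 9 wins 6–1.
  Route 9 vs Route 6: Route 9 wins 4–3.
  Route 5 vs Route 6: Route 5 wins 4–3.
Copeland scores (wins − losses):
  Route 1: 5 − 0 = 5
  Route 2: 0 − 5 = -5
  Route 4: 2 − 3 = -1
  Route 9: 4 − 1 = 3
  Route 5: 3 − 2 = 1
  Route 6: 1 − 4 = -3
Route 1 has the best Copeland score.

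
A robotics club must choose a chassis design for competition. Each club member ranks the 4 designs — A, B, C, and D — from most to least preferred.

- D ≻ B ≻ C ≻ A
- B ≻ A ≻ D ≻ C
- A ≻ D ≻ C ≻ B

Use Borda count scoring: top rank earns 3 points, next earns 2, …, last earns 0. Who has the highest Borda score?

D

Borda scores:
  A: 0 + 2 + 3 = 5
  B: 2 + 3 + 0 = 5
  C: 1 + 0 + 1 = 2
  D: 3 + 1 + 2 = 6
D has the highest total.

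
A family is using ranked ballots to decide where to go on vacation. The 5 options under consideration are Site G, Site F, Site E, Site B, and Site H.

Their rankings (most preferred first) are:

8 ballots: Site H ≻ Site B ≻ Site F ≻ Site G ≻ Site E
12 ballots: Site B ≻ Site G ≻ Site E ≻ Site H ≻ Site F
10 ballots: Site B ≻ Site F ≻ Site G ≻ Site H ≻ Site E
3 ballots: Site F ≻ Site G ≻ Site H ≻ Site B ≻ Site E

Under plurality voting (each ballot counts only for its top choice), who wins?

Site B

First-place vote totals:
  Site G: 0
  Site F: 3
  Site E: 0
  Site B: 22
  Site H: 8
Site B has the most first-place votes.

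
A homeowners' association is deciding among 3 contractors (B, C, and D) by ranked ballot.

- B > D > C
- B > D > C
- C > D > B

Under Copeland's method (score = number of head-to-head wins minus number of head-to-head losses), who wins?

Pairwise results:
  B vs C: B wins 2–1.
  B vs D: B wins 2–1.
  C vs D: D wins 2–1.
Copeland scores (wins − losses):
  B: 2 − 0 = 2
  C: 0 − 2 = -2
  D: 1 − 1 = 0
B has the best Copeland score.

B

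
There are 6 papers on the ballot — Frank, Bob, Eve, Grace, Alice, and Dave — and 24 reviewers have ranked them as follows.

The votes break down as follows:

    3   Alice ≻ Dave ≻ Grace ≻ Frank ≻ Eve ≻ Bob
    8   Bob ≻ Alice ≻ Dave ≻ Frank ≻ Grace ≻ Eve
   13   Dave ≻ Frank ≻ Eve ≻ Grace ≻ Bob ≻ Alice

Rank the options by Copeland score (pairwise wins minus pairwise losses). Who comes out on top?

Pairwise results:
  Frank vs Bob: Frank wins 16–8.
  Frank vs Eve: Frank wins 24–0.
  Frank vs Grace: Frank wins 21–3.
  Frank vs Alice: Frank wins 13–11.
  Frank vs Dave: Dave wins 24–0.
  Bob vs Eve: Eve wins 16–8.
  Bob vs Grace: Grace wins 16–8.
  Bob vs Alice: Bob wins 21–3.
  Bob vs Dave: Dave wins 16–8.
  Eve vs Grace: Eve wins 13–11.
  Eve vs Alice: Eve wins 13–11.
  Eve vs Dave: Dave wins 24–0.
  Grace vs Alice: Grace wins 13–11.
  Grace vs Dave: Dave wins 24–0.
  Alice vs Dave: Dave wins 13–11.
Copeland scores (wins − losses):
  Frank: 4 − 1 = 3
  Bob: 1 − 4 = -3
  Eve: 3 − 2 = 1
  Grace: 2 − 3 = -1
  Alice: 0 − 5 = -5
  Dave: 5 − 0 = 5
Dave has the best Copeland score.

Dave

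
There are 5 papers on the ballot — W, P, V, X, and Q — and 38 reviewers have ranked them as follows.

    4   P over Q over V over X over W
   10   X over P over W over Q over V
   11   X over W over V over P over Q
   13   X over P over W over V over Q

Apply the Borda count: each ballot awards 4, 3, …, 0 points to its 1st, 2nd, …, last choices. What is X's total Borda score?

140

Borda scores:
  W: 4·0 + 10·2 + 11·3 + 13·2 = 79
  P: 4·4 + 10·3 + 11·1 + 13·3 = 96
  V: 4·2 + 10·0 + 11·2 + 13·1 = 43
  X: 4·1 + 10·4 + 11·4 + 13·4 = 140
  Q: 4·3 + 10·1 + 11·0 + 13·0 = 22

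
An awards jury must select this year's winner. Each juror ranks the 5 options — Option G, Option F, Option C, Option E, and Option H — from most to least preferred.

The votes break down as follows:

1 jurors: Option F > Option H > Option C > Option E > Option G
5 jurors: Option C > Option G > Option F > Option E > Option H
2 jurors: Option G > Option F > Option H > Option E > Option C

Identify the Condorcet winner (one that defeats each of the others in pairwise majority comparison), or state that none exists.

Head-to-head results (8 voters total):
Option G vs Option F: Option G wins 7–1.
Option G vs Option C: Option C wins 6–2.
Option G vs Option E: Option G wins 7–1.
Option G vs Option H: Option G wins 7–1.
Option F vs Option C: Option C wins 5–3.
Option F vs Option E: Option F wins 8–0.
Option F vs Option H: Option F wins 8–0.
Option C vs Option E: Option C wins 6–2.
Option C vs Option H: Option C wins 5–3.
Option E vs Option H: Option E wins 5–3.
Option C beats each rival — Option G (6–2), Option F (5–3), Option E (6–2), Option H (5–3) — so Option C is the Condorcet winner.

Option C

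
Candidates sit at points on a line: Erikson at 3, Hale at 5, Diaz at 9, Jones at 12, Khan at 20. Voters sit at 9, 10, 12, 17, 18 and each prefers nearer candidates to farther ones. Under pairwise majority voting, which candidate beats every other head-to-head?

With single-peaked preferences on a line, the Condorcet winner is the candidate closest to the median voter.
The median voter (position 12) is closest to Jones at 12.
Check: Jones vs Hale — voters closer to Jones: 5 of 5.

Jones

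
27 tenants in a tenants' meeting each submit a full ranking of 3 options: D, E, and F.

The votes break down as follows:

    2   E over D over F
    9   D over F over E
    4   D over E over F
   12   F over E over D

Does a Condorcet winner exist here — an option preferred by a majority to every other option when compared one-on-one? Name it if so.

There is no Condorcet winner

Head-to-head results (27 voters total):
D vs E: E wins 14–13.
D vs F: D wins 15–12.
E vs F: F wins 21–6.
No candidate beats all others: D beats F beats E beats D, a majority cycle.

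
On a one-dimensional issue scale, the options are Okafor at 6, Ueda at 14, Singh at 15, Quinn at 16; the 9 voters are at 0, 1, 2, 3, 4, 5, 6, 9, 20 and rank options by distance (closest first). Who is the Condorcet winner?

With single-peaked preferences on a line, the Condorcet winner is the candidate closest to the median voter.
The median voter (position 4) is closest to Okafor at 6.
Check: Okafor vs Quinn — voters closer to Okafor: 8 of 9.

Okafor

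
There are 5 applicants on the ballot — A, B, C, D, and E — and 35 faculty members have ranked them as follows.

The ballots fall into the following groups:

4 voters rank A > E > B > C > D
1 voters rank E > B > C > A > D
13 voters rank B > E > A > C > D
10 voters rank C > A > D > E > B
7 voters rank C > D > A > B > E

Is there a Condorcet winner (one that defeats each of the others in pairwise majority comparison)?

No

Head-to-head results (35 voters total):
A vs B: A wins 21–14.
A vs C: C wins 18–17.
A vs D: A wins 28–7.
A vs E: A wins 21–14.
B vs C: B wins 18–17.
B vs D: B wins 18–17.
B vs E: B wins 20–15.
C vs D: C wins 35–0.
C vs E: E wins 18–17.
D vs E: E wins 18–17.
No candidate beats all others: A beats B beats C beats A, a majority cycle.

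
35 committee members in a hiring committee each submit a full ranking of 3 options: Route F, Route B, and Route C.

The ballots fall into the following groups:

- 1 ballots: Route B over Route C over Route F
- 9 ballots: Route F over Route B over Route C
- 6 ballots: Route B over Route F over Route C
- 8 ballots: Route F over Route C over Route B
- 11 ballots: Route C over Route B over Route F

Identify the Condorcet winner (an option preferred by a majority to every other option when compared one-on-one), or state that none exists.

No Condorcet winner

Head-to-head results (35 voters total):
Route F vs Route B: Route B wins 18–17.
Route F vs Route C: Route F wins 23–12.
Route B vs Route C: Route C wins 19–16.
No candidate beats all others: Route F beats Route C beats Route B beats Route F, a majority cycle.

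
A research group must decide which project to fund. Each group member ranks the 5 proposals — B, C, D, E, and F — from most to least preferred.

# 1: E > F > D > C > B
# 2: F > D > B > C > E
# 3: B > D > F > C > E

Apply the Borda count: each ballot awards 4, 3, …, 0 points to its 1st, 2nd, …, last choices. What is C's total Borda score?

Borda scores:
  B: 0 + 2 + 4 = 6
  C: 1 + 1 + 1 = 3
  D: 2 + 3 + 3 = 8
  E: 4 + 0 + 0 = 4
  F: 3 + 4 + 2 = 9

3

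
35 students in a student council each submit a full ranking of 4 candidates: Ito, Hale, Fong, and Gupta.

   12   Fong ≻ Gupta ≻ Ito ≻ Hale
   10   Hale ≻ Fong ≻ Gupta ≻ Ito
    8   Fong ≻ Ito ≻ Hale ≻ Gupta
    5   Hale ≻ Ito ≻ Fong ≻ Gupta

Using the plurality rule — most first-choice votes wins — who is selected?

Fong

First-place vote totals:
  Ito: 0
  Hale: 15
  Fong: 20
  Gupta: 0
Fong has the most first-place votes.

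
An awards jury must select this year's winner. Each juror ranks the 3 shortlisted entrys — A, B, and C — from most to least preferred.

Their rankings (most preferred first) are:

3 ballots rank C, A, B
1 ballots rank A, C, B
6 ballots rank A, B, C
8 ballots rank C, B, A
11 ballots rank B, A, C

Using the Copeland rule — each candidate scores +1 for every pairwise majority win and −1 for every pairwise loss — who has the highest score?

B

Pairwise results:
  A vs B: B wins 19–10.
  A vs C: A wins 18–11.
  B vs C: B wins 17–12.
Copeland scores (wins − losses):
  A: 1 − 1 = 0
  B: 2 − 0 = 2
  C: 0 − 2 = -2
B has the best Copeland score.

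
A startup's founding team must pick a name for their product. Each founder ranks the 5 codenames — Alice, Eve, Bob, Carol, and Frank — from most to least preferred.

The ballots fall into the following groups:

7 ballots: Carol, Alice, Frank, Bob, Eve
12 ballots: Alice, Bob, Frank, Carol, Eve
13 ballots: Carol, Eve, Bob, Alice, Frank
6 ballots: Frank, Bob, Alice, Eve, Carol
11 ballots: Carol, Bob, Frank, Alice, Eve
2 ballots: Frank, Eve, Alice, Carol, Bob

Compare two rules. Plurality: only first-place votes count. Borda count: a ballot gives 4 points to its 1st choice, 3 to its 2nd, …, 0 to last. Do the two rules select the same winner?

Plurality first-place counts: Alice 12, Eve 0, Bob 0, Carol 31, Frank 8 → Carol.
Borda totals: Alice 109, Eve 51, Bob 120, Carol 138, Frank 92 → Carol.
The two rules agree on Carol.

Yes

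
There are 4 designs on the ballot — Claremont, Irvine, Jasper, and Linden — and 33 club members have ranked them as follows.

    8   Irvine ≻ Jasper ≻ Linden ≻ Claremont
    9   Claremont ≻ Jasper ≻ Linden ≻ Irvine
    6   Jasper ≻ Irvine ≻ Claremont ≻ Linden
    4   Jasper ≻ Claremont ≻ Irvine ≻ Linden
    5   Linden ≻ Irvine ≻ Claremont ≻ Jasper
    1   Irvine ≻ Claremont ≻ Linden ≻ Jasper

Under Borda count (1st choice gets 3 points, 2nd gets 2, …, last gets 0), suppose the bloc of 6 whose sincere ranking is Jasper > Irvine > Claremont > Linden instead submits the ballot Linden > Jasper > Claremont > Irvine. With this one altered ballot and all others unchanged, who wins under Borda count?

Borda totals with the altered ballot: Claremont 48, Irvine 41, Jasper 58, Linden 51.
The winner is unchanged: still Jasper.

Jasper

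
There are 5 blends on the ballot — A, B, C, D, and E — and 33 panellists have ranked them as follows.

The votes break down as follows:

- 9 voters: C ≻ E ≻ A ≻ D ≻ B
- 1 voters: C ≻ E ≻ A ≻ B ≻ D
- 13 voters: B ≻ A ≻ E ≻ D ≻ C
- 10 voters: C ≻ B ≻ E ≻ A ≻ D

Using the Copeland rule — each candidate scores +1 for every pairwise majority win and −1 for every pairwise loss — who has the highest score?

Pairwise results:
  A vs B: B wins 23–10.
  A vs C: C wins 20–13.
  A vs D: A wins 33–0.
  A vs E: E wins 20–13.
  B vs C: C wins 20–13.
  B vs D: B wins 24–9.
  B vs E: B wins 23–10.
  C vs D: C wins 20–13.
  C vs E: C wins 20–13.
  D vs E: E wins 33–0.
Copeland scores (wins − losses):
  A: 1 − 3 = -2
  B: 3 − 1 = 2
  C: 4 − 0 = 4
  D: 0 − 4 = -4
  E: 2 − 2 = 0
C has the best Copeland score.

C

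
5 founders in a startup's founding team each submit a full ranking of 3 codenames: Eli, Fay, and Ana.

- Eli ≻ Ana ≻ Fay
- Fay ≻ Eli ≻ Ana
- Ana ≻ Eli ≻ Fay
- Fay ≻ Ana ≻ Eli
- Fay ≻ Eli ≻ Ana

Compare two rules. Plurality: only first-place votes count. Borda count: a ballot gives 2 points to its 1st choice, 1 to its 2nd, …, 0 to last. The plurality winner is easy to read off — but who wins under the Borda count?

Plurality first-place counts: Eli 1, Fay 3, Ana 1 → Fay.
Borda totals: Eli 5, Fay 6, Ana 4 → Fay.

Fay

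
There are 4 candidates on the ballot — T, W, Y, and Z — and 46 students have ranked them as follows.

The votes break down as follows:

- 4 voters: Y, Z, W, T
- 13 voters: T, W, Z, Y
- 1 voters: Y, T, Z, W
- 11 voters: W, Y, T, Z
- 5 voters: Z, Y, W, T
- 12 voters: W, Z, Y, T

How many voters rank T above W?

14

Ballots ranking T above W: 13+1 = 14.
Ballots ranking W above T: 4+11+5+12 = 32.
So 14 of 46 voters prefer T to W.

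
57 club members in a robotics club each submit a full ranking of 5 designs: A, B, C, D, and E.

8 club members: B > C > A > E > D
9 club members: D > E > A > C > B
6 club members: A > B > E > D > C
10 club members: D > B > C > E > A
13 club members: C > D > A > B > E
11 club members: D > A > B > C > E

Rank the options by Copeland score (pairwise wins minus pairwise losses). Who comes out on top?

Pairwise results:
  A vs B: A wins 39–18.
  A vs C: C wins 31–26.
  A vs D: D wins 43–14.
  A vs E: A wins 38–19.
  B vs C: B wins 35–22.
  B vs D: D wins 43–14.
  B vs E: B wins 48–9.
  C vs D: D wins 36–21.
  C vs E: C wins 42–15.
  D vs E: D wins 43–14.
Copeland scores (wins − losses):
  A: 2 − 2 = 0
  B: 2 − 2 = 0
  C: 2 − 2 = 0
  D: 4 − 0 = 4
  E: 0 − 4 = -4
D has the best Copeland score.

D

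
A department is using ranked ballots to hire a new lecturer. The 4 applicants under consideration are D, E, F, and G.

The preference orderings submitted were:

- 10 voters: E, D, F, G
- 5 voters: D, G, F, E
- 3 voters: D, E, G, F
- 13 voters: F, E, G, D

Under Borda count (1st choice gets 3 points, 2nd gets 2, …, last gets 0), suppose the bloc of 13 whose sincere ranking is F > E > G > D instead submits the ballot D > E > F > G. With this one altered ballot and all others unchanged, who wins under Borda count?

D

Borda totals with the altered ballot: D 83, E 62, F 28, G 13.
The switch changes the winner from E to D.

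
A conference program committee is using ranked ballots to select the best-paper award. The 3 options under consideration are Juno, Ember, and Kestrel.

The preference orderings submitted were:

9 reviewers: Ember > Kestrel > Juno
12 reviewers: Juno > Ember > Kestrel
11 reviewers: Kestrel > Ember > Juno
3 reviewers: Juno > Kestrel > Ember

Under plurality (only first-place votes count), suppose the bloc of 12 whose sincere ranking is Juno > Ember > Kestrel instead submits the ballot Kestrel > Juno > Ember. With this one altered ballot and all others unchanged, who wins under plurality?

First-place totals with the altered ballot: Juno 3, Ember 9, Kestrel 23.
The switch changes the winner from Juno to Kestrel.

Kestrel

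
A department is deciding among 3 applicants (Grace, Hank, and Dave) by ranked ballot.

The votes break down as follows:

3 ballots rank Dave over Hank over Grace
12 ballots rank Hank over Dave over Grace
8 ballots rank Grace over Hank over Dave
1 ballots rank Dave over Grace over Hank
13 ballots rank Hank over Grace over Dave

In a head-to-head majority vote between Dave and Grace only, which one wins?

Ballots ranking Dave above Grace: 3+12+1 = 16.
Ballots ranking Grace above Dave: 8+13 = 21.
Grace wins the head-to-head, 21–16.

Grace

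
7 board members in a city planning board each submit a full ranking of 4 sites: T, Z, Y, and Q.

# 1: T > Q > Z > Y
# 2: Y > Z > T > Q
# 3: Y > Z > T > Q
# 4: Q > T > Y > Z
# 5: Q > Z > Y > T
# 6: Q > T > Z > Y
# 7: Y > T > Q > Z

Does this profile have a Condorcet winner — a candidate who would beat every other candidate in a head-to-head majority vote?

No

Head-to-head results (7 voters total):
T vs Z: T wins 4–3.
T vs Y: Y wins 4–3.
T vs Q: T wins 4–3.
Z vs Y: Y wins 4–3.
Z vs Q: Q wins 5–2.
Y vs Q: Q wins 4–3.
No candidate beats all others: T beats Q beats Y beats T, a majority cycle.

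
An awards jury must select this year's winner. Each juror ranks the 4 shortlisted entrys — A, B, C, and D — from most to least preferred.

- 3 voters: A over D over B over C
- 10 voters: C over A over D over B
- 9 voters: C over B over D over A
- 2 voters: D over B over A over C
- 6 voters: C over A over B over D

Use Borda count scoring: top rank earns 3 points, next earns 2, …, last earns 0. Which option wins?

Borda scores:
  A: 3·3 + 10·2 + 9·0 + 2·1 + 6·2 = 43
  B: 3·1 + 10·0 + 9·2 + 2·2 + 6·1 = 31
  C: 3·0 + 10·3 + 9·3 + 2·0 + 6·3 = 75
  D: 3·2 + 10·1 + 9·1 + 2·3 + 6·0 = 31
C has the highest total.

C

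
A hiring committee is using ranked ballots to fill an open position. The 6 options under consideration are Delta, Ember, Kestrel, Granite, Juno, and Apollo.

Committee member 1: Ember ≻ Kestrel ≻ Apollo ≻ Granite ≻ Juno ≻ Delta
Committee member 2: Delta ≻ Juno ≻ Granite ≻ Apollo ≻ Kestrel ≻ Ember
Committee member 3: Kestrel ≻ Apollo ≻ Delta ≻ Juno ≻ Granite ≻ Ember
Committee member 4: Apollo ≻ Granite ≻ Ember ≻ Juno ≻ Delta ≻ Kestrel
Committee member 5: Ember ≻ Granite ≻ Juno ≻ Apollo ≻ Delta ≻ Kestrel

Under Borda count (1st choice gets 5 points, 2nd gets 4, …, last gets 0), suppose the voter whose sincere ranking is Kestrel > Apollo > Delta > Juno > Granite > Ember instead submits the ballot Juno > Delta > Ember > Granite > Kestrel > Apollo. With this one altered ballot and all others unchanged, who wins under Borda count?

Ember

Borda totals with the altered ballot: Delta 11, Ember 16, Kestrel 6, Granite 15, Juno 15, Apollo 12.
The switch changes the winner from Apollo to Ember.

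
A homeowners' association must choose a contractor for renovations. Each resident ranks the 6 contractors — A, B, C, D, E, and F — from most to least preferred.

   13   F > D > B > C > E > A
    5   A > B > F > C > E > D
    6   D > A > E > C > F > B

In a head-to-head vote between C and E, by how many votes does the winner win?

12

Ballots ranking C above E: 13+5 = 18.
Ballots ranking E above C: 6.
C wins 18–6, a margin of 12.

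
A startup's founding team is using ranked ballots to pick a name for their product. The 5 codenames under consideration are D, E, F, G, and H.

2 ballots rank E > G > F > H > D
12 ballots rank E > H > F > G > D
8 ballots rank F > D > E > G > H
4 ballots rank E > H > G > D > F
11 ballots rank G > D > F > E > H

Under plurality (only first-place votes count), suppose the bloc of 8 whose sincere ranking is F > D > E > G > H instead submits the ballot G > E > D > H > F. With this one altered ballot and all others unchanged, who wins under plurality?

G

First-place totals with the altered ballot: D 0, E 18, F 0, G 19, H 0.
The switch changes the winner from E to G.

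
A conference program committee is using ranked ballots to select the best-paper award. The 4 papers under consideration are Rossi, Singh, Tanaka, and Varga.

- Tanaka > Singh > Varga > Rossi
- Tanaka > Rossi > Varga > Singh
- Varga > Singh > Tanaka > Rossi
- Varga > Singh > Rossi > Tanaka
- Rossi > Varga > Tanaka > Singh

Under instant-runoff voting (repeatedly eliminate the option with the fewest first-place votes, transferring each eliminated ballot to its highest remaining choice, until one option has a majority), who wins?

Round 1: Tanaka 2, Varga 2, Rossi 1, Singh 0. Singh has the fewest and is eliminated.
Round 2: Tanaka 2, Varga 2, Rossi 1. Rossi has the fewest and is eliminated.
Round 3: Varga 3, Tanaka 2. Varga has a majority.

Varga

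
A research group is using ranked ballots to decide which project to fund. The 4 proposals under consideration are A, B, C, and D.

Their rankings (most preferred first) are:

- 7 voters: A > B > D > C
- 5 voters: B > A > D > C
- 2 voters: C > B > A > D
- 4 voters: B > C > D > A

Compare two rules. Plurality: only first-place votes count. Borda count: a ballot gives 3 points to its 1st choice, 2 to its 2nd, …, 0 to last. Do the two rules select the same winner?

Yes

Plurality first-place counts: A 7, B 9, C 2, D 0 → B.
Borda totals: A 33, B 45, C 14, D 16 → B.
The two rules agree on B.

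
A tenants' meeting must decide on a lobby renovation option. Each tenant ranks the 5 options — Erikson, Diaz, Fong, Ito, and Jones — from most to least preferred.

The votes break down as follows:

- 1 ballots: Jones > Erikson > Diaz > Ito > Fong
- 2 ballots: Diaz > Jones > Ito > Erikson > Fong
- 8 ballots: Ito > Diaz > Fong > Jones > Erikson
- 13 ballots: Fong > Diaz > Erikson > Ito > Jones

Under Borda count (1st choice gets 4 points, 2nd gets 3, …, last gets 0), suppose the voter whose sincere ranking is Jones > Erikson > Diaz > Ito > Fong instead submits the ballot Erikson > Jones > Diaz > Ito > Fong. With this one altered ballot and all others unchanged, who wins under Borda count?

Borda totals with the altered ballot: Erikson 32, Diaz 73, Fong 68, Ito 50, Jones 17.
The winner is unchanged: still Diaz.

Diaz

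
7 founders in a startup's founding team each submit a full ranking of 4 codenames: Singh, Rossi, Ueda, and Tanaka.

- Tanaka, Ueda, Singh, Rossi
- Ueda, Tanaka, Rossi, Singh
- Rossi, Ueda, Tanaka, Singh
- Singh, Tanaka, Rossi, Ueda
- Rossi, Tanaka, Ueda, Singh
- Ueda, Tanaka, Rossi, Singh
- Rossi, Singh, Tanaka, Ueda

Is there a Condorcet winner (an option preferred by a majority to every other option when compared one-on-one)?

Head-to-head results (7 voters total):
Singh vs Rossi: Rossi wins 5–2.
Singh vs Ueda: Ueda wins 5–2.
Singh vs Tanaka: Tanaka wins 5–2.
Rossi vs Ueda: Rossi wins 4–3.
Rossi vs Tanaka: Tanaka wins 4–3.
Ueda vs Tanaka: Tanaka wins 4–3.
Tanaka beats each rival — Singh (5–2), Rossi (4–3), Ueda (4–3) — so Tanaka is the Condorcet winner.

Yes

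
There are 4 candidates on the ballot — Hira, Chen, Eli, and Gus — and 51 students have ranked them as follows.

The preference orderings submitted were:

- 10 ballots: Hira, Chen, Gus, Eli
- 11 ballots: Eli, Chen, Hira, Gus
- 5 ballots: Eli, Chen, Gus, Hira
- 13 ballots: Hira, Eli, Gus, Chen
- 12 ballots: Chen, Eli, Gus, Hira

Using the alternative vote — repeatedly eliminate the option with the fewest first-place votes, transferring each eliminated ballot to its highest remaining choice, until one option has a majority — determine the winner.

Round 1: Hira 23, Eli 16, Chen 12, Gus 0. Gus has the fewest and is eliminated.
Round 2: Hira 23, Eli 16, Chen 12. Chen has the fewest and is eliminated.
Round 3: Eli 28, Hira 23. Eli has a majority.

Eli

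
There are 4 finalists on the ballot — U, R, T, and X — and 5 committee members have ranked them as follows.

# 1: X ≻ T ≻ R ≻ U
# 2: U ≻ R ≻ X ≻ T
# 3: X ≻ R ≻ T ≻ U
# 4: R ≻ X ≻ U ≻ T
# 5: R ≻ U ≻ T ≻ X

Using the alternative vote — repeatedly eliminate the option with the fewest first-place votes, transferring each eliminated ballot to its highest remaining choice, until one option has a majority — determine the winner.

R

Round 1: R 2, X 2, U 1, T 0. T has the fewest and is eliminated.
Round 2: R 2, X 2, U 1. U has the fewest and is eliminated.
Round 3: R 3, X 2. R has a majority.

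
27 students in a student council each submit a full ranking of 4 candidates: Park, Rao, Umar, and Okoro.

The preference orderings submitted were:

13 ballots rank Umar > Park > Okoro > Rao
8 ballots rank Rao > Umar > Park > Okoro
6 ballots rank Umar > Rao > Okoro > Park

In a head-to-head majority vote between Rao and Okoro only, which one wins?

Rao

Ballots ranking Rao above Okoro: 8+6 = 14.
Ballots ranking Okoro above Rao: 13.
Rao wins the head-to-head, 14–13.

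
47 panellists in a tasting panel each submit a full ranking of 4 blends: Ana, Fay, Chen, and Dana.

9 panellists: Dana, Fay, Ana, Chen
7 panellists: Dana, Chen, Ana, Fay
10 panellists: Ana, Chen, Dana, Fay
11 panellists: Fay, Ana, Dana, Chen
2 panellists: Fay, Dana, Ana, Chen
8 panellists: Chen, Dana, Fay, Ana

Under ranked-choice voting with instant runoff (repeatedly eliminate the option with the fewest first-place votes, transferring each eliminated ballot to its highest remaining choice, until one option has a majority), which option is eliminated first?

Round 1: Dana 16, Fay 13, Ana 10, Chen 8. Chen has the fewest and is eliminated.
Round 2: Dana 24, Fay 13, Ana 10. Dana has a majority.

Chen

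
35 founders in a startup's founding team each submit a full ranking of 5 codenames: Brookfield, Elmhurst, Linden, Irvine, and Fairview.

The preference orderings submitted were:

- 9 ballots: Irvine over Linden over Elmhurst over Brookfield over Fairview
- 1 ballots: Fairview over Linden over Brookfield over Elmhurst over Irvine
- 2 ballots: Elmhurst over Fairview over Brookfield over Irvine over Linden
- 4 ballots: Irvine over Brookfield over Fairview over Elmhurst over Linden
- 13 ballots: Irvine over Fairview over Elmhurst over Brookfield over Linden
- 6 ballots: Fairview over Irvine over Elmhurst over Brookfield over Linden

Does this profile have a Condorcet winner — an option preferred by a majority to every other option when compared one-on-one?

Yes

Head-to-head results (35 voters total):
Brookfield vs Elmhurst: Elmhurst wins 30–5.
Brookfield vs Linden: Brookfield wins 25–10.
Brookfield vs Irvine: Irvine wins 32–3.
Brookfield vs Fairview: Fairview wins 22–13.
Elmhurst vs Linden: Elmhurst wins 25–10.
Elmhurst vs Irvine: Irvine wins 32–3.
Elmhurst vs Fairview: Fairview wins 24–11.
Linden vs Irvine: Irvine wins 34–1.
Linden vs Fairview: Fairview wins 26–9.
Irvine vs Fairview: Irvine wins 26–9.
Irvine beats each rival — Brookfield (32–3), Elmhurst (32–3), Linden (34–1), Fairview (26–9) — so Irvine is the Condorcet winner.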